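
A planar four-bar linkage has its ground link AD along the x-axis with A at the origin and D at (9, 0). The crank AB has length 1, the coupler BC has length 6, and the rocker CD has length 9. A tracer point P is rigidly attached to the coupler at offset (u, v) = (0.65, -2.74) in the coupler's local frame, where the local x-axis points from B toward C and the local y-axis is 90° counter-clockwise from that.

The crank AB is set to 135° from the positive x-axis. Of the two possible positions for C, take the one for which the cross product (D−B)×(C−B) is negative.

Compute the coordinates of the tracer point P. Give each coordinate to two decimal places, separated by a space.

A=(0,0), D=(9.00,0)
B = A + 1.00·(cos135°, sin135°) = (-0.7071, 0.7071)
|BD| = 9.7328
circle(B,6.00) ∩ circle(D,9.00): a=2.5546, h=5.4290
  candidates: C₊=(2.2352,5.9361) cross=52.839; C₋=(1.4464,-4.8931) cross=-52.839
  mode - wants cross < 0 → take C=(1.4464,-4.8931) (cross=-52.839)
ex = (C−B)/|BC| = (0.3589,-0.9334); ey = (0.9334,0.3589)
P = B + 0.65·ex + -2.74·ey = (-3.0313,-0.8830)

-3.03 -0.88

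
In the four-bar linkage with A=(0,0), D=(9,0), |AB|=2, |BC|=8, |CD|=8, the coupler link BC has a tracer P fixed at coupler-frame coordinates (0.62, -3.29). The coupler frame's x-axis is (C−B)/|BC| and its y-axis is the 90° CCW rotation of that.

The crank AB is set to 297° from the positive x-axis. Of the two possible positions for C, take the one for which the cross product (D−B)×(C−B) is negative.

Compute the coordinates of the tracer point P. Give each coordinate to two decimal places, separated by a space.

A=(0,0), D=(9.00,0)
B = A + 2.00·(cos297°, sin297°) = (0.9080, -1.7820)
|BD| = 8.2859
circle(B,8.00) ∩ circle(D,8.00): a=4.1430, h=6.8437
  candidates: C₊=(3.4822,5.7925) cross=56.706; C₋=(6.4258,-7.5745) cross=-56.706
  mode - wants cross < 0 → take C=(6.4258,-7.5745) (cross=-56.706)
ex = (C−B)/|BC| = (0.6897,-0.7241); ey = (0.7241,0.6897)
P = B + 0.62·ex + -3.29·ey = (-1.0466,-4.5001)

-1.05 -4.50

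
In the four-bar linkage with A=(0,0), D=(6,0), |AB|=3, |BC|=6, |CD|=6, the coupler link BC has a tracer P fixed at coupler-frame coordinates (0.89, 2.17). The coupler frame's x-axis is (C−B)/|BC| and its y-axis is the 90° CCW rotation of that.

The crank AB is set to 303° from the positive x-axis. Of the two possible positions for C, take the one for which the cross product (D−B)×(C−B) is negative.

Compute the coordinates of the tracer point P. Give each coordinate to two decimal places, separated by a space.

A=(0,0), D=(6.00,0)
B = A + 3.00·(cos303°, sin303°) = (1.6339, -2.5160)
|BD| = 5.0391
circle(B,6.00) ∩ circle(D,6.00): a=2.5196, h=5.4453
  candidates: C₊=(1.0981,3.4600) cross=27.440; C₋=(6.5358,-5.9760) cross=-27.440
  mode - wants cross < 0 → take C=(6.5358,-5.9760) (cross=-27.440)
ex = (C−B)/|BC| = (0.8170,-0.5767); ey = (0.5767,0.8170)
P = B + 0.89·ex + 2.17·ey = (3.6124,-1.2564)

3.61 -1.26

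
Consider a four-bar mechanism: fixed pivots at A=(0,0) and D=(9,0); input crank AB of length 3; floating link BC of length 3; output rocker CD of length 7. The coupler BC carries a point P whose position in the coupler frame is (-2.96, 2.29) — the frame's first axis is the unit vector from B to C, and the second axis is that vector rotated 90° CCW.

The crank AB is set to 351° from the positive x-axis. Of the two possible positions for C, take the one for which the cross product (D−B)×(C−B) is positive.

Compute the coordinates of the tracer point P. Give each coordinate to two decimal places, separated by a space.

A=(0,0), D=(9.00,0)
B = A + 3.00·(cos351°, sin351°) = (2.9631, -0.4693)
|BD| = 6.0551
circle(B,3.00) ∩ circle(D,7.00): a=-0.2754, h=2.9873
  candidates: C₊=(2.4570,2.4877) cross=18.089; C₋=(2.9200,-3.4690) cross=-18.089
  mode + wants cross > 0 → take C=(2.4570,2.4877) (cross=18.089)
ex = (C−B)/|BC| = (-0.1687,0.9857); ey = (-0.9857,-0.1687)
P = B + -2.96·ex + 2.29·ey = (1.2052,-3.7732)

1.21 -3.77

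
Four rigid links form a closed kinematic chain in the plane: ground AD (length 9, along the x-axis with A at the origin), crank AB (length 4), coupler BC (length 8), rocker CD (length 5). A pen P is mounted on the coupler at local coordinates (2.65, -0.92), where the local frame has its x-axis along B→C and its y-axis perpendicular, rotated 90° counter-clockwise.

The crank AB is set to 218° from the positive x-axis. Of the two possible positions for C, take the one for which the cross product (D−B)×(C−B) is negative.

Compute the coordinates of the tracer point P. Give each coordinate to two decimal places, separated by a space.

A=(0,0), D=(9.00,0)
B = A + 4.00·(cos218°, sin218°) = (-3.1520, -2.4626)
|BD| = 12.3991
circle(B,8.00) ∩ circle(D,5.00): a=7.7722, h=1.8954
  candidates: C₊=(4.0889,0.9386) cross=23.501; C₋=(4.8418,-2.7766) cross=-23.501
  mode - wants cross < 0 → take C=(4.8418,-2.7766) (cross=-23.501)
ex = (C−B)/|BC| = (0.9992,-0.0392); ey = (0.0392,0.9992)
P = B + 2.65·ex + -0.92·ey = (-0.5402,-3.4859)

-0.54 -3.49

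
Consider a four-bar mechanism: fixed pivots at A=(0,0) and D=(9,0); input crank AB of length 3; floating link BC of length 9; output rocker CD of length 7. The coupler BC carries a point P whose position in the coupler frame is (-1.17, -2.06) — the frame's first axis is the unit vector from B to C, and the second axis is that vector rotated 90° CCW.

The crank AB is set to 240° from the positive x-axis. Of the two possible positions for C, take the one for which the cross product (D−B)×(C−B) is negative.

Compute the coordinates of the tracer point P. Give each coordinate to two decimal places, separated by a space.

A=(0,0), D=(9.00,0)
B = A + 3.00·(cos240°, sin240°) = (-1.5000, -2.5981)
|BD| = 10.8167
circle(B,9.00) ∩ circle(D,7.00): a=6.8875, h=5.7933
  candidates: C₊=(3.7944,4.6799) cross=62.664; C₋=(6.5774,-6.5674) cross=-62.664
  mode - wants cross < 0 → take C=(6.5774,-6.5674) (cross=-62.664)
ex = (C−B)/|BC| = (0.8975,-0.4410); ey = (0.4410,0.8975)
P = B + -1.17·ex + -2.06·ey = (-3.4586,-3.9309)

-3.46 -3.93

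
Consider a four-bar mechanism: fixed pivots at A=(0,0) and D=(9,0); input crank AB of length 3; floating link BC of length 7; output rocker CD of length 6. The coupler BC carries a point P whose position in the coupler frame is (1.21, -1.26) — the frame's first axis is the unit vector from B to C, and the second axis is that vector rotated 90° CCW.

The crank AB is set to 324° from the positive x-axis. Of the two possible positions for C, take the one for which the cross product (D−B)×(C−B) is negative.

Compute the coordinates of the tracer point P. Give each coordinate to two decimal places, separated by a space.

2.65 -3.50

A=(0,0), D=(9.00,0)
B = A + 3.00·(cos324°, sin324°) = (2.4271, -1.7634)
|BD| = 6.8054
circle(B,7.00) ∩ circle(D,6.00): a=4.3578, h=5.4781
  candidates: C₊=(5.2166,4.6568) cross=37.280; C₋=(8.0555,-5.9252) cross=-37.280
  mode - wants cross < 0 → take C=(8.0555,-5.9252) (cross=-37.280)
ex = (C−B)/|BC| = (0.8041,-0.5945); ey = (0.5945,0.8041)
P = B + 1.21·ex + -1.26·ey = (2.6508,-3.4959)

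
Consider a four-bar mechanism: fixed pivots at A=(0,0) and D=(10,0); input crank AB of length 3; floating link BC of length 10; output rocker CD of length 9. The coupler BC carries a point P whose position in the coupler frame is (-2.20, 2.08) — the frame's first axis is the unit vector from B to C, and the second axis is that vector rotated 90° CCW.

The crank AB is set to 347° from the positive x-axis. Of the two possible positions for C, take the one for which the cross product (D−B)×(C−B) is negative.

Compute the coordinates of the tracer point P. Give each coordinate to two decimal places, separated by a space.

A=(0,0), D=(10.00,0)
B = A + 3.00·(cos347°, sin347°) = (2.9231, -0.6749)
|BD| = 7.1090
circle(B,10.00) ∩ circle(D,9.00): a=4.8908, h=8.7224
  candidates: C₊=(6.9638,8.4724) cross=62.007; C₋=(8.6199,-8.8935) cross=-62.007
  mode - wants cross < 0 → take C=(8.6199,-8.8935) (cross=-62.007)
ex = (C−B)/|BC| = (0.5697,-0.8219); ey = (0.8219,0.5697)
P = B + -2.20·ex + 2.08·ey = (3.3793,2.3182)

3.38 2.32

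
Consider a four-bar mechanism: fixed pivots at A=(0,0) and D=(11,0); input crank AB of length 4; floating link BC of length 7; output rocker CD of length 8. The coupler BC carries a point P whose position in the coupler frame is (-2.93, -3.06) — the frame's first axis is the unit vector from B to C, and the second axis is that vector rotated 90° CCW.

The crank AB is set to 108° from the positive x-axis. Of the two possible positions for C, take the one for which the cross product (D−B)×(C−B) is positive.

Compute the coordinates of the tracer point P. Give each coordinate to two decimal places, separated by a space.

-3.18 0.04

A=(0,0), D=(11.00,0)
B = A + 4.00·(cos108°, sin108°) = (-1.2361, 3.8042)
|BD| = 12.8138
circle(B,7.00) ∩ circle(D,8.00): a=5.8216, h=3.8870
  candidates: C₊=(5.4771,5.7877) cross=49.808; C₋=(3.1690,-1.6359) cross=-49.808
  mode + wants cross > 0 → take C=(5.4771,5.7877) (cross=49.808)
ex = (C−B)/|BC| = (0.9590,0.2833); ey = (-0.2833,0.9590)
P = B + -2.93·ex + -3.06·ey = (-3.1789,0.0394)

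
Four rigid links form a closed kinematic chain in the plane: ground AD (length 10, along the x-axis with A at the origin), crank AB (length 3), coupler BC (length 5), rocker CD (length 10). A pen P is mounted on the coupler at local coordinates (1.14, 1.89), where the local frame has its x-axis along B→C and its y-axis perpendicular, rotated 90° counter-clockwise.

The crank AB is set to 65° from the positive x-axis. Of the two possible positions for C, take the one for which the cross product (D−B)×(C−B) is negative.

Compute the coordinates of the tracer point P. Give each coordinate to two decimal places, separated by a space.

A=(0,0), D=(10.00,0)
B = A + 3.00·(cos65°, sin65°) = (1.2679, 2.7189)
|BD| = 9.1456
circle(B,5.00) ∩ circle(D,10.00): a=0.4725, h=4.9776
  candidates: C₊=(3.1988,7.3310) cross=45.524; C₋=(0.2392,-2.1741) cross=-45.524
  mode - wants cross < 0 → take C=(0.2392,-2.1741) (cross=-45.524)
ex = (C−B)/|BC| = (-0.2057,-0.9786); ey = (0.9786,-0.2057)
P = B + 1.14·ex + 1.89·ey = (2.8829,1.2145)

2.88 1.21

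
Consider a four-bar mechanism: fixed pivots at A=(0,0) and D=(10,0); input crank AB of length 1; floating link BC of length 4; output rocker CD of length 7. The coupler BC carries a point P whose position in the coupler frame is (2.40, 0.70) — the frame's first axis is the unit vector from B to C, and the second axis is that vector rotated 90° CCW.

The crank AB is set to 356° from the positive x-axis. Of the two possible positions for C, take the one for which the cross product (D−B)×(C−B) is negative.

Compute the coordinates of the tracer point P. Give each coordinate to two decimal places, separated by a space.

3.13 -1.37

A=(0,0), D=(10.00,0)
B = A + 1.00·(cos356°, sin356°) = (0.9976, -0.0698)
|BD| = 9.0027
circle(B,4.00) ∩ circle(D,7.00): a=2.6686, h=2.9797
  candidates: C₊=(3.6430,2.9306) cross=26.826; C₋=(3.6891,-3.0287) cross=-26.826
  mode - wants cross < 0 → take C=(3.6891,-3.0287) (cross=-26.826)
ex = (C−B)/|BC| = (0.6729,-0.7397); ey = (0.7397,0.6729)
P = B + 2.40·ex + 0.70·ey = (3.1303,-1.3741)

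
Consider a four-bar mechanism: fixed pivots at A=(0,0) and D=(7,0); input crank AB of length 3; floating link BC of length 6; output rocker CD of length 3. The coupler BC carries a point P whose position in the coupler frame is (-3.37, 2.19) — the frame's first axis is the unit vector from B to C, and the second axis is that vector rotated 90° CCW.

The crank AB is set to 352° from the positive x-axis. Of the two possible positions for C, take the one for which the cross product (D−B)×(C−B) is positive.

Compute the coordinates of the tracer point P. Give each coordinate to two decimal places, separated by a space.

A=(0,0), D=(7.00,0)
B = A + 3.00·(cos352°, sin352°) = (2.9708, -0.4175)
|BD| = 4.0508
circle(B,6.00) ∩ circle(D,3.00): a=5.3581, h=2.7002
  candidates: C₊=(8.0220,2.8205) cross=10.938; C₋=(8.5787,-2.5510) cross=-10.938
  mode + wants cross > 0 → take C=(8.0220,2.8205) (cross=10.938)
ex = (C−B)/|BC| = (0.8419,0.5397); ey = (-0.5397,0.8419)
P = B + -3.37·ex + 2.19·ey = (-1.0482,-0.3925)

-1.05 -0.39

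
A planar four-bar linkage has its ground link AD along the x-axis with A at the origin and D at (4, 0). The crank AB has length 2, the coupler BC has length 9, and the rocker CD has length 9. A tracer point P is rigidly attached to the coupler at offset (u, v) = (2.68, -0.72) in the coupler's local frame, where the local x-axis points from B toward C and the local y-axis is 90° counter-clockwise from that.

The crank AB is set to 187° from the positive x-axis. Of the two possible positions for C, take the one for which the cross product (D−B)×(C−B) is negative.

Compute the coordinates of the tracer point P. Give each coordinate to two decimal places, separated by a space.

-1.66 -3.00

A=(0,0), D=(4.00,0)
B = A + 2.00·(cos187°, sin187°) = (-1.9851, -0.2437)
|BD| = 5.9901
circle(B,9.00) ∩ circle(D,9.00): a=2.9950, h=8.4870
  candidates: C₊=(0.6621,8.3581) cross=50.838; C₋=(1.3528,-8.6019) cross=-50.838
  mode - wants cross < 0 → take C=(1.3528,-8.6019) (cross=-50.838)
ex = (C−B)/|BC| = (0.3709,-0.9287); ey = (0.9287,0.3709)
P = B + 2.68·ex + -0.72·ey = (-1.6598,-2.9996)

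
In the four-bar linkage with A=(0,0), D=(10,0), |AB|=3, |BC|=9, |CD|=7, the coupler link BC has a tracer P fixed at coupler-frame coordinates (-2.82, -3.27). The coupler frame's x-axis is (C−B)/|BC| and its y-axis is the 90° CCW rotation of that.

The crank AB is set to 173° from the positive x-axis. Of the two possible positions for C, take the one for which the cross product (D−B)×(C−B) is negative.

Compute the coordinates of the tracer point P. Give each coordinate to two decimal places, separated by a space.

-7.11 -0.88

A=(0,0), D=(10.00,0)
B = A + 3.00·(cos173°, sin173°) = (-2.9776, 0.3656)
|BD| = 12.9828
circle(B,9.00) ∩ circle(D,7.00): a=7.7238, h=4.6198
  candidates: C₊=(4.8732,4.7661) cross=59.979; C₋=(4.6130,-4.4699) cross=-59.979
  mode - wants cross < 0 → take C=(4.6130,-4.4699) (cross=-59.979)
ex = (C−B)/|BC| = (0.8434,-0.5373); ey = (0.5373,0.8434)
P = B + -2.82·ex + -3.27·ey = (-7.1129,-0.8772)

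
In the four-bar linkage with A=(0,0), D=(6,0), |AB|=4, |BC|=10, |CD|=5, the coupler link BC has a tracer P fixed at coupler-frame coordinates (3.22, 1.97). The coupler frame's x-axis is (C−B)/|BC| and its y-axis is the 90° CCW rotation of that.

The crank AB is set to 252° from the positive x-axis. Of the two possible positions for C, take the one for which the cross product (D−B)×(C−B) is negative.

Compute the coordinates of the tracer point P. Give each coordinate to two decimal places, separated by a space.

A=(0,0), D=(6.00,0)
B = A + 4.00·(cos252°, sin252°) = (-1.2361, -3.8042)
|BD| = 8.1751
circle(B,10.00) ∩ circle(D,5.00): a=8.6746, h=4.9750
  candidates: C₊=(4.1271,4.6360) cross=40.671; C₋=(8.7572,-4.1711) cross=-40.671
  mode - wants cross < 0 → take C=(8.7572,-4.1711) (cross=-40.671)
ex = (C−B)/|BC| = (0.9993,-0.0367); ey = (0.0367,0.9993)
P = B + 3.22·ex + 1.97·ey = (2.0540,-1.9537)

2.05 -1.95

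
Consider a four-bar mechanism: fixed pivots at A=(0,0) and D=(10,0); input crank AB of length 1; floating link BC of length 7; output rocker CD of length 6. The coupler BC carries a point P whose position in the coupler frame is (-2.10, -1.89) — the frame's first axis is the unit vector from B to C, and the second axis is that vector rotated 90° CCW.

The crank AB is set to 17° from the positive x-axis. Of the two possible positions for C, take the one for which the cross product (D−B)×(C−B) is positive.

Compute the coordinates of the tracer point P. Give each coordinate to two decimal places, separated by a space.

0.55 -2.50

A=(0,0), D=(10.00,0)
B = A + 1.00·(cos17°, sin17°) = (0.9563, 0.2924)
|BD| = 9.0484
circle(B,7.00) ∩ circle(D,6.00): a=5.2426, h=4.6385
  candidates: C₊=(6.3460,4.7590) cross=41.971; C₋=(6.0463,-4.5131) cross=-41.971
  mode + wants cross > 0 → take C=(6.3460,4.7590) (cross=41.971)
ex = (C−B)/|BC| = (0.7700,0.6381); ey = (-0.6381,0.7700)
P = B + -2.10·ex + -1.89·ey = (0.5454,-2.5028)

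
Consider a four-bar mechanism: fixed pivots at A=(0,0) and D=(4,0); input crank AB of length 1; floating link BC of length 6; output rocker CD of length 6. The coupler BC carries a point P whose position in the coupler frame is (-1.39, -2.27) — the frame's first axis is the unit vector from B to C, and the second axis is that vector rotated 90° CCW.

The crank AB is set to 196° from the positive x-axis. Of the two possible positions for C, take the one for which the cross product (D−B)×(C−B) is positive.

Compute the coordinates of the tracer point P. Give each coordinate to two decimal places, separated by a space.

A=(0,0), D=(4.00,0)
B = A + 1.00·(cos196°, sin196°) = (-0.9613, -0.2756)
|BD| = 4.9689
circle(B,6.00) ∩ circle(D,6.00): a=2.4845, h=5.4615
  candidates: C₊=(1.2164,5.3152) cross=27.137; C₋=(1.8223,-5.5909) cross=-27.137
  mode + wants cross > 0 → take C=(1.2164,5.3152) (cross=27.137)
ex = (C−B)/|BC| = (0.3629,0.9318); ey = (-0.9318,0.3629)
P = B + -1.39·ex + -2.27·ey = (0.6495,-2.3947)

0.65 -2.39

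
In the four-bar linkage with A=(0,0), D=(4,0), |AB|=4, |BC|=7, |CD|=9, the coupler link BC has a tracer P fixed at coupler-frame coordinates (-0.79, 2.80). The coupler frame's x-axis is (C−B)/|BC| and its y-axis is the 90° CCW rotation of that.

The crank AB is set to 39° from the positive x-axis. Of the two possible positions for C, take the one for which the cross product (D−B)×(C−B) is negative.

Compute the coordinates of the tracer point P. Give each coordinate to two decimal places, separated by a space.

2.78 -0.37

A=(0,0), D=(4.00,0)
B = A + 4.00·(cos39°, sin39°) = (3.1086, 2.5173)
|BD| = 2.6705
circle(B,7.00) ∩ circle(D,9.00): a=-4.6563, h=5.2268
  candidates: C₊=(6.4813,8.6512) cross=13.958; C₋=(-3.3727,5.1617) cross=-13.958
  mode - wants cross < 0 → take C=(-3.3727,5.1617) (cross=-13.958)
ex = (C−B)/|BC| = (-0.9259,0.3778); ey = (-0.3778,-0.9259)
P = B + -0.79·ex + 2.80·ey = (2.7823,-0.3737)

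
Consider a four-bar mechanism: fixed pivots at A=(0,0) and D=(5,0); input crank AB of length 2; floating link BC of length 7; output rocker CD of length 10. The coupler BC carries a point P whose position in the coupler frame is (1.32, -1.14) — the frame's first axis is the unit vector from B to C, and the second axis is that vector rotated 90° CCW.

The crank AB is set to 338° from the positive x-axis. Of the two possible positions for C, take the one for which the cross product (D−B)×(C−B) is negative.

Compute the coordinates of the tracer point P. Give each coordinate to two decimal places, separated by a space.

A=(0,0), D=(5.00,0)
B = A + 2.00·(cos338°, sin338°) = (1.8544, -0.7492)
|BD| = 3.2336
circle(B,7.00) ∩ circle(D,10.00): a=-6.2691, h=3.1143
  candidates: C₊=(-4.9657,0.8278) cross=10.070; C₋=(-3.5226,-5.2312) cross=-10.070
  mode - wants cross < 0 → take C=(-3.5226,-5.2312) (cross=-10.070)
ex = (C−B)/|BC| = (-0.7681,-0.6403); ey = (0.6403,-0.7681)
P = B + 1.32·ex + -1.14·ey = (0.1105,-0.7187)

0.11 -0.72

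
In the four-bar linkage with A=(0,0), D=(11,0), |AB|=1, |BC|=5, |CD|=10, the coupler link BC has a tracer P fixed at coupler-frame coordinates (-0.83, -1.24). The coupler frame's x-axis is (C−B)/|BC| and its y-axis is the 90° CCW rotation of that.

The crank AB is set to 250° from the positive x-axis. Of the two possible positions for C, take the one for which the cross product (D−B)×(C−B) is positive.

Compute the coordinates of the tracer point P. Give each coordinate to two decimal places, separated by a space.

0.46 -2.20

A=(0,0), D=(11.00,0)
B = A + 1.00·(cos250°, sin250°) = (-0.3420, -0.9397)
|BD| = 11.3809
circle(B,5.00) ∩ circle(D,10.00): a=2.3954, h=4.3888
  candidates: C₊=(1.6829,3.6319) cross=49.949; C₋=(2.4076,-5.1158) cross=-49.949
  mode + wants cross > 0 → take C=(1.6829,3.6319) (cross=49.949)
ex = (C−B)/|BC| = (0.4050,0.9143); ey = (-0.9143,0.4050)
P = B + -0.83·ex + -1.24·ey = (0.4556,-2.2008)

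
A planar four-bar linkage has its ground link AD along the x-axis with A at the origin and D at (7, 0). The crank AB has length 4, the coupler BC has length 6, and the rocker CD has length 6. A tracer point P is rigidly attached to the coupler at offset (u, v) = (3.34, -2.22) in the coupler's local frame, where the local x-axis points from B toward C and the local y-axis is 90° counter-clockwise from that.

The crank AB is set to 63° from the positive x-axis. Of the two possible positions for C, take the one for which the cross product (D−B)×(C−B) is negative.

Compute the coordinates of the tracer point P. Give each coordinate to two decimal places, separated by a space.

-0.57 0.34

A=(0,0), D=(7.00,0)
B = A + 4.00·(cos63°, sin63°) = (1.8160, 3.5640)
|BD| = 6.2910
circle(B,6.00) ∩ circle(D,6.00): a=3.1455, h=5.1094
  candidates: C₊=(7.3026,5.9924) cross=32.143; C₋=(1.5134,-2.4283) cross=-32.143
  mode - wants cross < 0 → take C=(1.5134,-2.4283) (cross=-32.143)
ex = (C−B)/|BC| = (-0.0504,-0.9987); ey = (0.9987,-0.0504)
P = B + 3.34·ex + -2.22·ey = (-0.5697,0.3402)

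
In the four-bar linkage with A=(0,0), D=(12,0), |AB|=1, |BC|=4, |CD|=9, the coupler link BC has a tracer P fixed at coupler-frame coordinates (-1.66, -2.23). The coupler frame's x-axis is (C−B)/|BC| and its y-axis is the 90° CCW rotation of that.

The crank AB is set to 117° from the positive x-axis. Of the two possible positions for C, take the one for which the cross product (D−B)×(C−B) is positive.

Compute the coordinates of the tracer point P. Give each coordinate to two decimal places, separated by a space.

-1.23 -1.78

A=(0,0), D=(12.00,0)
B = A + 1.00·(cos117°, sin117°) = (-0.4540, 0.8910)
|BD| = 12.4858
circle(B,4.00) ∩ circle(D,9.00): a=3.6400, h=1.6585
  candidates: C₊=(3.2950,2.2855) cross=20.708; C₋=(3.0583,-1.0230) cross=-20.708
  mode + wants cross > 0 → take C=(3.2950,2.2855) (cross=20.708)
ex = (C−B)/|BC| = (0.9373,0.3486); ey = (-0.3486,0.9373)
P = B + -1.66·ex + -2.23·ey = (-1.2324,-1.7778)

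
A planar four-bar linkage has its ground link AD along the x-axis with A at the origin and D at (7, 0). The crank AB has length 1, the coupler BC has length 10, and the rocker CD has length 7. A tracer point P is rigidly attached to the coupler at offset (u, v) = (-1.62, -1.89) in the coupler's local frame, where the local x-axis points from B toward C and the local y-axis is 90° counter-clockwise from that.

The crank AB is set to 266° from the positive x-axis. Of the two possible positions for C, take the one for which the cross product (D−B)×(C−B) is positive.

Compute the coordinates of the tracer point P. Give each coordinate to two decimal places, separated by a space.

0.44 -3.43

A=(0,0), D=(7.00,0)
B = A + 1.00·(cos266°, sin266°) = (-0.0698, -0.9976)
|BD| = 7.1398
circle(B,10.00) ∩ circle(D,7.00): a=7.1414, h=7.0000
  candidates: C₊=(6.0236,6.9316) cross=49.979; C₋=(7.9797,-6.9311) cross=-49.979
  mode + wants cross > 0 → take C=(6.0236,6.9316) (cross=49.979)
ex = (C−B)/|BC| = (0.6093,0.7929); ey = (-0.7929,0.6093)
P = B + -1.62·ex + -1.89·ey = (0.4417,-3.4337)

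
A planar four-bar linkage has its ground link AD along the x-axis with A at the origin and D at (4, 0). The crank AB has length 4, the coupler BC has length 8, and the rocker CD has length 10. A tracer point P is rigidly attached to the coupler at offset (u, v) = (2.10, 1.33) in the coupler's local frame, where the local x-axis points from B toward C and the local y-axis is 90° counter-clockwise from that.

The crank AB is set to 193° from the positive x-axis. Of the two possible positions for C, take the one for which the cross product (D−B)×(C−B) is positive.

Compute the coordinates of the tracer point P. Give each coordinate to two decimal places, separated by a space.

A=(0,0), D=(4.00,0)
B = A + 4.00·(cos193°, sin193°) = (-3.8975, -0.8998)
|BD| = 7.9486
circle(B,8.00) ∩ circle(D,10.00): a=1.7097, h=7.8152
  candidates: C₊=(-3.0834,7.0587) cross=62.119; C₋=(-1.3140,-8.4712) cross=-62.119
  mode + wants cross > 0 → take C=(-3.0834,7.0587) (cross=62.119)
ex = (C−B)/|BC| = (0.1018,0.9948); ey = (-0.9948,0.1018)
P = B + 2.10·ex + 1.33·ey = (-5.0069,1.3246)

-5.01 1.32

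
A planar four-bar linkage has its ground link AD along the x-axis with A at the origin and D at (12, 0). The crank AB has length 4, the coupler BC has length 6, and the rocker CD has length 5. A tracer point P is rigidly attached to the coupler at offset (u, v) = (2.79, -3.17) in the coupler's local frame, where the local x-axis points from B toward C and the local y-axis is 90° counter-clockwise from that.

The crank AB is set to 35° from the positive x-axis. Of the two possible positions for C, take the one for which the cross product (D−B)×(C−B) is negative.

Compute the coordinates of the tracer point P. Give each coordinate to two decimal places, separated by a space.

2.92 -1.91

A=(0,0), D=(12.00,0)
B = A + 4.00·(cos35°, sin35°) = (3.2766, 2.2943)
|BD| = 9.0201
circle(B,6.00) ∩ circle(D,5.00): a=5.1198, h=3.1286
  candidates: C₊=(9.0238,4.0177) cross=28.220; C₋=(7.4322,-2.0336) cross=-28.220
  mode - wants cross < 0 → take C=(7.4322,-2.0336) (cross=-28.220)
ex = (C−B)/|BC| = (0.6926,-0.7213); ey = (0.7213,0.6926)
P = B + 2.79·ex + -3.17·ey = (2.9224,-1.9137)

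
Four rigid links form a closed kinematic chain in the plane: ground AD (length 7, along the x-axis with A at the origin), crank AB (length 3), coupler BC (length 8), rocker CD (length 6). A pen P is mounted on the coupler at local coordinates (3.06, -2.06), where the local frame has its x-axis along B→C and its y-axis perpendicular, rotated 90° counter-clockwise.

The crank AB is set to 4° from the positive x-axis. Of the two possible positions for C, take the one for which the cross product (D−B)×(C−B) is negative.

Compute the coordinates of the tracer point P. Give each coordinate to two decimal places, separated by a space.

A=(0,0), D=(7.00,0)
B = A + 3.00·(cos4°, sin4°) = (2.9927, 0.2093)
|BD| = 4.0128
circle(B,8.00) ∩ circle(D,6.00): a=5.4952, h=5.8140
  candidates: C₊=(8.7837,5.7287) cross=23.330; C₋=(8.1773,-5.8834) cross=-23.330
  mode - wants cross < 0 → take C=(8.1773,-5.8834) (cross=-23.330)
ex = (C−B)/|BC| = (0.6481,-0.7616); ey = (0.7616,0.6481)
P = B + 3.06·ex + -2.06·ey = (3.4069,-3.4562)

3.41 -3.46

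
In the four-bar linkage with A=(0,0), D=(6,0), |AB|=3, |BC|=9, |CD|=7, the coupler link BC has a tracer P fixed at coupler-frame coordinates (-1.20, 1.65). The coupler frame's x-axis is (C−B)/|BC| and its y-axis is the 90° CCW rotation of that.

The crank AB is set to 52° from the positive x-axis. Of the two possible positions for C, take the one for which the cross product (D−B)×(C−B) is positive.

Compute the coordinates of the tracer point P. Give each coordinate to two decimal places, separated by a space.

0.14 3.48

A=(0,0), D=(6.00,0)
B = A + 3.00·(cos52°, sin52°) = (1.8470, 2.3640)
|BD| = 4.7787
circle(B,9.00) ∩ circle(D,7.00): a=5.7375, h=6.9340
  candidates: C₊=(10.2635,5.5518) cross=33.136; C₋=(3.4030,-6.5004) cross=-33.136
  mode + wants cross > 0 → take C=(10.2635,5.5518) (cross=33.136)
ex = (C−B)/|BC| = (0.9352,0.3542); ey = (-0.3542,0.9352)
P = B + -1.20·ex + 1.65·ey = (0.1404,3.4820)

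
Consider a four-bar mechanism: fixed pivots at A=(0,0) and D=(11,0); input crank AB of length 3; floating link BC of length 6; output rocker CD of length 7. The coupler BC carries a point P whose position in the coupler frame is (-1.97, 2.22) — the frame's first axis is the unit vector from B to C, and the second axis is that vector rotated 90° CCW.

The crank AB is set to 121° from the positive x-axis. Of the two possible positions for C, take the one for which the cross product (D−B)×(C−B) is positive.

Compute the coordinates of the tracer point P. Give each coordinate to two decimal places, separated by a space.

-3.48 4.82

A=(0,0), D=(11.00,0)
B = A + 3.00·(cos121°, sin121°) = (-1.5451, 2.5715)
|BD| = 12.8060
circle(B,6.00) ∩ circle(D,7.00): a=5.8954, h=1.1155
  candidates: C₊=(4.4542,2.4804) cross=14.284; C₋=(4.0062,0.2949) cross=-14.284
  mode + wants cross > 0 → take C=(4.4542,2.4804) (cross=14.284)
ex = (C−B)/|BC| = (0.9999,-0.0152); ey = (0.0152,0.9999)
P = B + -1.97·ex + 2.22·ey = (-3.4812,4.8212)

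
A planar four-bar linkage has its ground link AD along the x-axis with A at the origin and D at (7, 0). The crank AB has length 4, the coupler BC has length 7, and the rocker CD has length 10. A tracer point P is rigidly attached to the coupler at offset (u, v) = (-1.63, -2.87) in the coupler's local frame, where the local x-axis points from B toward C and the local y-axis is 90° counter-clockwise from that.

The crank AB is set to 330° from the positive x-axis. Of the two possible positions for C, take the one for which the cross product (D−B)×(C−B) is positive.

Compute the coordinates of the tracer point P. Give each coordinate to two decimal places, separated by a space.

6.09 -0.00

A=(0,0), D=(7.00,0)
B = A + 4.00·(cos330°, sin330°) = (3.4641, -2.0000)
|BD| = 4.0623
circle(B,7.00) ∩ circle(D,10.00): a=-4.2460, h=5.5652
  candidates: C₊=(-2.9716,0.7536) cross=22.608; C₋=(2.5082,-8.9344) cross=-22.608
  mode + wants cross > 0 → take C=(-2.9716,0.7536) (cross=22.608)
ex = (C−B)/|BC| = (-0.9194,0.3934); ey = (-0.3934,-0.9194)
P = B + -1.63·ex + -2.87·ey = (6.0917,-0.0026)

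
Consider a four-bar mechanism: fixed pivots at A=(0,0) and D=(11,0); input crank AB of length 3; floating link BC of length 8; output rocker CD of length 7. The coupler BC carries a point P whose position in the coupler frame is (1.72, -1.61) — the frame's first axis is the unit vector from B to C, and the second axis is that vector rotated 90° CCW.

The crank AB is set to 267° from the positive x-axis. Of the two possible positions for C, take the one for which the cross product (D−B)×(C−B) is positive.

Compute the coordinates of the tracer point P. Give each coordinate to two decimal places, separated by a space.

A=(0,0), D=(11.00,0)
B = A + 3.00·(cos267°, sin267°) = (-0.1570, -2.9959)
|BD| = 11.5522
circle(B,8.00) ∩ circle(D,7.00): a=6.4253, h=4.7660
  candidates: C₊=(4.8125,3.2734) cross=55.058; C₋=(7.2845,-5.9325) cross=-55.058
  mode + wants cross > 0 → take C=(4.8125,3.2734) (cross=55.058)
ex = (C−B)/|BC| = (0.6212,0.7837); ey = (-0.7837,0.6212)
P = B + 1.72·ex + -1.61·ey = (2.1731,-2.6481)

2.17 -2.65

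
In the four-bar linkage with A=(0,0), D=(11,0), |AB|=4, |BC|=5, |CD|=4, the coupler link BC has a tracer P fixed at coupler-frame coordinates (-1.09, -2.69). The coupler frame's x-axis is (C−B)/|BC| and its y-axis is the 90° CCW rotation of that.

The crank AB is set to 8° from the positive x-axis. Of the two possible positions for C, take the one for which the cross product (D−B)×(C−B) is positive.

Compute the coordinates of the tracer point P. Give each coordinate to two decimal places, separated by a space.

4.31 -2.32

A=(0,0), D=(11.00,0)
B = A + 4.00·(cos8°, sin8°) = (3.9611, 0.5567)
|BD| = 7.0609
circle(B,5.00) ∩ circle(D,4.00): a=4.1678, h=2.7622
  candidates: C₊=(8.3336,2.9817) cross=19.504; C₋=(7.8981,-2.5255) cross=-19.504
  mode + wants cross > 0 → take C=(8.3336,2.9817) (cross=19.504)
ex = (C−B)/|BC| = (0.8745,0.4850); ey = (-0.4850,0.8745)
P = B + -1.09·ex + -2.69·ey = (4.3125,-2.3244)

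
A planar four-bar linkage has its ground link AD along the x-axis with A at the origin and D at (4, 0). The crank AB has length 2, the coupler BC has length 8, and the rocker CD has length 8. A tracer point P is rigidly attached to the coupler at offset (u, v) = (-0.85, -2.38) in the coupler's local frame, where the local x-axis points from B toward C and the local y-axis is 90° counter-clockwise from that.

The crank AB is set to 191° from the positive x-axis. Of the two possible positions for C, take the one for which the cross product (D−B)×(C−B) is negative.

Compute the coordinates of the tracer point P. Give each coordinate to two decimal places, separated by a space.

-4.48 -0.64

A=(0,0), D=(4.00,0)
B = A + 2.00·(cos191°, sin191°) = (-1.9633, -0.3816)
|BD| = 5.9755
circle(B,8.00) ∩ circle(D,8.00): a=2.9877, h=7.4212
  candidates: C₊=(0.5444,7.2152) cross=44.345; C₋=(1.4923,-7.5968) cross=-44.345
  mode - wants cross < 0 → take C=(1.4923,-7.5968) (cross=-44.345)
ex = (C−B)/|BC| = (0.4319,-0.9019); ey = (0.9019,0.4319)
P = B + -0.85·ex + -2.38·ey = (-4.4769,-0.6430)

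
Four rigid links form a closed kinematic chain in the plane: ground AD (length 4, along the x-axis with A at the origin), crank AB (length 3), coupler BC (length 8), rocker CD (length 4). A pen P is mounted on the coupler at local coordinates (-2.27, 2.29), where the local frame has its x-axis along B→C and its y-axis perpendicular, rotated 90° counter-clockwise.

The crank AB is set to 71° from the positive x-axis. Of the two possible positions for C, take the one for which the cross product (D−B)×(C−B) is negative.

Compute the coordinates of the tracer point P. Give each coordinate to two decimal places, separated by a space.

1.49 6.02

A=(0,0), D=(4.00,0)
B = A + 3.00·(cos71°, sin71°) = (0.9767, 2.8366)
|BD| = 4.1456
circle(B,8.00) ∩ circle(D,4.00): a=7.8620, h=1.4793
  candidates: C₊=(7.7225,-1.4640) cross=6.133; C₋=(5.6980,-3.6217) cross=-6.133
  mode - wants cross < 0 → take C=(5.6980,-3.6217) (cross=-6.133)
ex = (C−B)/|BC| = (0.5902,-0.8073); ey = (0.8073,0.5902)
P = B + -2.27·ex + 2.29·ey = (1.4857,6.0206)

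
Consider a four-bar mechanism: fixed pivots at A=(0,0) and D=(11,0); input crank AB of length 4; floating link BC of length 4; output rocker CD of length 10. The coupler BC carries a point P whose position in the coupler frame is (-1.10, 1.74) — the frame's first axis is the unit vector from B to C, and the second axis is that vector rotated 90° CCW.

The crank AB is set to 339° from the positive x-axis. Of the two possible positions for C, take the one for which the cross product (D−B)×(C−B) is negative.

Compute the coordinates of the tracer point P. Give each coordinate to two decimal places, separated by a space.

5.73 -0.94

A=(0,0), D=(11.00,0)
B = A + 4.00·(cos339°, sin339°) = (3.7343, -1.4335)
|BD| = 7.4057
circle(B,4.00) ∩ circle(D,10.00): a=-1.9684, h=3.4821
  candidates: C₊=(1.1291,1.6018) cross=25.788; C₋=(2.4771,-5.2308) cross=-25.788
  mode - wants cross < 0 → take C=(2.4771,-5.2308) (cross=-25.788)
ex = (C−B)/|BC| = (-0.3143,-0.9493); ey = (0.9493,-0.3143)
P = B + -1.10·ex + 1.74·ey = (5.7319,-0.9361)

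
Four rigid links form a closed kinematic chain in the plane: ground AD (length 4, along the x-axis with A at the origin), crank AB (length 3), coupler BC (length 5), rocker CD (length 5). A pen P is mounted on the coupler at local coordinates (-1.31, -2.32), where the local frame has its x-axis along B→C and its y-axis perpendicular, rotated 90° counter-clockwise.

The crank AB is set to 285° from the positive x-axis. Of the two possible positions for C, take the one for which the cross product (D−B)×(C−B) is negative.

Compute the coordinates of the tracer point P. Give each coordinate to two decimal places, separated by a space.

A=(0,0), D=(4.00,0)
B = A + 3.00·(cos285°, sin285°) = (0.7765, -2.8978)
|BD| = 4.3346
circle(B,5.00) ∩ circle(D,5.00): a=2.1673, h=4.5059
  candidates: C₊=(-0.6241,1.9021) cross=19.531; C₋=(5.4005,-4.7998) cross=-19.531
  mode - wants cross < 0 → take C=(5.4005,-4.7998) (cross=-19.531)
ex = (C−B)/|BC| = (0.9248,-0.3804); ey = (0.3804,0.9248)
P = B + -1.31·ex + -2.32·ey = (-1.3176,-4.5450)

-1.32 -4.55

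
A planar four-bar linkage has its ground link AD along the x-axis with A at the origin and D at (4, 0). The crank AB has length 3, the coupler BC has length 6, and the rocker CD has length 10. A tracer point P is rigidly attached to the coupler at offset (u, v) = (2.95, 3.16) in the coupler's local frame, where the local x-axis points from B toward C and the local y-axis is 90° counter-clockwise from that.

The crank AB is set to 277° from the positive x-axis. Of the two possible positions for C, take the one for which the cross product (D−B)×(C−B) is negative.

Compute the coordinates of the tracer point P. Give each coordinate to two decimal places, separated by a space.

3.04 -6.37

A=(0,0), D=(4.00,0)
B = A + 3.00·(cos277°, sin277°) = (0.3656, -2.9776)
|BD| = 4.6984
circle(B,6.00) ∩ circle(D,10.00): a=-4.4616, h=4.0118
  candidates: C₊=(-5.6281,-2.7020) cross=18.849; C₋=(-0.5431,-8.9084) cross=-18.849
  mode - wants cross < 0 → take C=(-0.5431,-8.9084) (cross=-18.849)
ex = (C−B)/|BC| = (-0.1515,-0.9885); ey = (0.9885,-0.1515)
P = B + 2.95·ex + 3.16·ey = (3.0424,-6.3722)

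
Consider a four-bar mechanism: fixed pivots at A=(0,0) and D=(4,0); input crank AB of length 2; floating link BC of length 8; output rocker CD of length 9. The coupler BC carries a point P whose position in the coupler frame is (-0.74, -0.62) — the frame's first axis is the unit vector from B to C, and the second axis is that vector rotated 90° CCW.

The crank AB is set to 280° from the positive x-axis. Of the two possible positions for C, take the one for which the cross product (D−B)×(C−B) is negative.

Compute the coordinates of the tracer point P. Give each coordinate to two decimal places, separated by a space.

A=(0,0), D=(4.00,0)
B = A + 2.00·(cos280°, sin280°) = (0.3473, -1.9696)
|BD| = 4.1499
circle(B,8.00) ∩ circle(D,9.00): a=0.0267, h=8.0000
  candidates: C₊=(-3.4261,5.0846) cross=33.199; C₋=(4.1677,-8.9984) cross=-33.199
  mode - wants cross < 0 → take C=(4.1677,-8.9984) (cross=-33.199)
ex = (C−B)/|BC| = (0.4776,-0.8786); ey = (0.8786,0.4776)
P = B + -0.74·ex + -0.62·ey = (-0.5508,-1.6155)

-0.55 -1.62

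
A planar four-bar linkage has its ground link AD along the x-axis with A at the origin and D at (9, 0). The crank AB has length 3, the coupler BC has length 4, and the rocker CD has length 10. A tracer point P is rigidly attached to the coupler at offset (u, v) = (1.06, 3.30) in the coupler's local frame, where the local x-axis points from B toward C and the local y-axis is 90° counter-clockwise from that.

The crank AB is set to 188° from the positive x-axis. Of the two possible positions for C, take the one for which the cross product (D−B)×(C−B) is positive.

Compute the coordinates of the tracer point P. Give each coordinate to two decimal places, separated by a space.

A=(0,0), D=(9.00,0)
B = A + 3.00·(cos188°, sin188°) = (-2.9708, -0.4175)
|BD| = 11.9781
circle(B,4.00) ∩ circle(D,10.00): a=2.4826, h=3.1363
  candidates: C₊=(-0.5990,2.8034) cross=37.567; C₋=(-0.3804,-3.4654) cross=-37.567
  mode + wants cross > 0 → take C=(-0.5990,2.8034) (cross=37.567)
ex = (C−B)/|BC| = (0.5930,0.8052); ey = (-0.8052,0.5930)
P = B + 1.06·ex + 3.30·ey = (-4.9996,2.3928)

-5.00 2.39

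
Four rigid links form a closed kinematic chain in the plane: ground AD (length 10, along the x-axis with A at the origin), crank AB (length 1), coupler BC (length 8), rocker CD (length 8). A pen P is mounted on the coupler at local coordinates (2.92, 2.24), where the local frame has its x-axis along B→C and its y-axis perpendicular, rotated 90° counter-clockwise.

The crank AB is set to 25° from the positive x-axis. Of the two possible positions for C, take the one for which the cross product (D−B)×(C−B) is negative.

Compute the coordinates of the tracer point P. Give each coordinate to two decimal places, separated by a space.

A=(0,0), D=(10.00,0)
B = A + 1.00·(cos25°, sin25°) = (0.9063, 0.4226)
|BD| = 9.1035
circle(B,8.00) ∩ circle(D,8.00): a=4.5518, h=6.5789
  candidates: C₊=(5.7586,6.7831) cross=59.891; C₋=(5.1477,-6.3605) cross=-59.891
  mode - wants cross < 0 → take C=(5.1477,-6.3605) (cross=-59.891)
ex = (C−B)/|BC| = (0.5302,-0.8479); ey = (0.8479,0.5302)
P = B + 2.92·ex + 2.24·ey = (4.3537,-0.8656)

4.35 -0.87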